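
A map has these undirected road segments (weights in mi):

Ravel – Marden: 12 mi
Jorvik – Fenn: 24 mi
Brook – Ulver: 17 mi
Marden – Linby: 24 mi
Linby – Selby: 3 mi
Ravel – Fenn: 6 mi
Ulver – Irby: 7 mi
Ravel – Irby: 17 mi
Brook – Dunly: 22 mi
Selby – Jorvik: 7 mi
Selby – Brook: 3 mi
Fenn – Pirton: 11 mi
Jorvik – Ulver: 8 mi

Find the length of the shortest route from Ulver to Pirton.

41 mi

Running Dijkstra from Ulver:
Ulver: 0
Irby: 7  (via Ulver)
Jorvik: 8  (via Ulver)
Selby: 15  (via Jorvik)
Brook: 17  (via Ulver)
Linby: 18  (via Selby)
Ravel: 24  (via Irby)
Fenn: 30  (via Ravel)
Marden: 36  (via Ravel)
Dunly: 39  (via Brook)
Pirton: 41  (via Fenn)
Shortest route: Ulver → Irby → Ravel → Fenn → Pirton = 41 mi.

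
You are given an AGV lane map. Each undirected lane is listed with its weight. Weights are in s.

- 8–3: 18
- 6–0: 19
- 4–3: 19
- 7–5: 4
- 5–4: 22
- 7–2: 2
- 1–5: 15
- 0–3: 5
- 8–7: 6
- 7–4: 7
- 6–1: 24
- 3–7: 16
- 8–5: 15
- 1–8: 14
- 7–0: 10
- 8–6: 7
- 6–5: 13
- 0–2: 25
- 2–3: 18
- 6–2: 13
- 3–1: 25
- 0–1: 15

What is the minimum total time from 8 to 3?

Compare a few routes:
8–7–3: 6+16 = 22
8–7–0–3: 6+10+5 = 21
8–3: 18 = 18
8–7–2–3: 6+2+18 = 26
Cheapest is 8–3 at 18 s.

18 s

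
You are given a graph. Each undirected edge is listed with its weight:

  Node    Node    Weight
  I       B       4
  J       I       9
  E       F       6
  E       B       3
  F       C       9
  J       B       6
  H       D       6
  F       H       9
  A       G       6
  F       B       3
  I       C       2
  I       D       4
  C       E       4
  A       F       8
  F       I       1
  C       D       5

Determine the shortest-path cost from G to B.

Compare a few routes:
G - A - F - I - C - E - B: 6+8+1+2+4+3 = 24
G - A - F - E - B: 6+8+6+3 = 23
G - A - F - B: 6+8+3 = 17
G - A - F - I - B: 6+8+1+4 = 19
The minimum is 17 via G - A - F - B.

17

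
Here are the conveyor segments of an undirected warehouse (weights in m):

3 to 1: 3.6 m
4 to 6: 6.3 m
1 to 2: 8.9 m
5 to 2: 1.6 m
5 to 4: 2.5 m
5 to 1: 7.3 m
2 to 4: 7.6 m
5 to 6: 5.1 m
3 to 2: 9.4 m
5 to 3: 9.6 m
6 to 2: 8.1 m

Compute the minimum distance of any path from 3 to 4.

Shortest distances from 3:
3: 0
1: 3.6  (via 3)
2: 9.4  (via 3)
5: 9.6  (via 3)
4: 12.1  (via 5)
Shortest route: 3 → 5 → 4 = 12.1 m.

12.1 m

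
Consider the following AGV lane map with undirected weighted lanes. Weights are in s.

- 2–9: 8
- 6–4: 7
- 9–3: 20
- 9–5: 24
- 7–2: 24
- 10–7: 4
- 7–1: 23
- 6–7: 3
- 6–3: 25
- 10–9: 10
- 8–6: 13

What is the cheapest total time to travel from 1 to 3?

Running Dijkstra from 1:
1: 0
7: 23  (via 1)
6: 26  (via 7)
10: 27  (via 7)
4: 33  (via 6)
9: 37  (via 10)
8: 39  (via 6)
2: 45  (via 9)
3: 51  (via 6)
Shortest route: 1–7–6–3 = 51 s.

51 s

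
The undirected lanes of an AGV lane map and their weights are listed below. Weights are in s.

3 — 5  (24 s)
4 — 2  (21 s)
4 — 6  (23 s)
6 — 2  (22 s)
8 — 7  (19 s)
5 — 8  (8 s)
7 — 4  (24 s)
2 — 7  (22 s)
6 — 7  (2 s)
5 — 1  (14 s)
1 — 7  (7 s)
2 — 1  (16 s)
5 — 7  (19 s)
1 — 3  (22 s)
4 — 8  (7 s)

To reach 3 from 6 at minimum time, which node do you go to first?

Enumerating some paths:
6 → 7 → 1 → 3: 2+7+22 = 31
6 → 7 → 1 → 5 → 3: 2+7+14+24 = 47
6 → 7 → 5 → 3: 2+19+24 = 45
The minimum is 31 s via 6 → 7 → 1 → 3.
So from 6 the first move is to 7.

7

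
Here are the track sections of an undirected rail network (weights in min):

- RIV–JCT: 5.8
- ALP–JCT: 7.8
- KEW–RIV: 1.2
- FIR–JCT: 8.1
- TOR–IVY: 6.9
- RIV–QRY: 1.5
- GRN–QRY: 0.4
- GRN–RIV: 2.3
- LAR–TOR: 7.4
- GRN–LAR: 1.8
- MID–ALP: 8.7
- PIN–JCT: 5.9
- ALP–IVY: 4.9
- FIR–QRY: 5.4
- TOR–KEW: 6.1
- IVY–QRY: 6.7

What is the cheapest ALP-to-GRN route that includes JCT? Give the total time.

15.5 min

Best ALP to JCT: ALP → JCT costing 7.8
Best JCT to GRN: JCT → RIV → QRY → GRN costing 7.7
Total via JCT: 7.8 + 7.7 = 15.5 min.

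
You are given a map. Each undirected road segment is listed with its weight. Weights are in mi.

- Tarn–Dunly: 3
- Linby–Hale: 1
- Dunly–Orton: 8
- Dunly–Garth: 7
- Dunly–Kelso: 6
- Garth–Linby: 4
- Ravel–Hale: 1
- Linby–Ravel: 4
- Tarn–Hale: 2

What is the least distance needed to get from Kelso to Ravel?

12 mi

Candidate routes:
Kelso → Dunly → Tarn → Hale → Linby → Ravel: 6+3+2+1+4 = 16
Kelso → Dunly → Tarn → Hale → Ravel: 6+3+2+1 = 12
The minimum is 12 mi via Kelso → Dunly → Tarn → Hale → Ravel.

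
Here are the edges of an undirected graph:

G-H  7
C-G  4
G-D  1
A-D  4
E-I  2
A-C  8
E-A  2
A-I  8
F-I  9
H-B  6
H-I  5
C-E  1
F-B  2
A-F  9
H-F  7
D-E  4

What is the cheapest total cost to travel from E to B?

Settle nodes by increasing distance from E:
E: 0
C: 1  (via E)
A: 2  (via E)
I: 2  (via E)
D: 4  (via E)
G: 5  (via C)
H: 7  (via I)
F: 11  (via A)
B: 13  (via H)
Shortest route: E → I → H → B = 13.

13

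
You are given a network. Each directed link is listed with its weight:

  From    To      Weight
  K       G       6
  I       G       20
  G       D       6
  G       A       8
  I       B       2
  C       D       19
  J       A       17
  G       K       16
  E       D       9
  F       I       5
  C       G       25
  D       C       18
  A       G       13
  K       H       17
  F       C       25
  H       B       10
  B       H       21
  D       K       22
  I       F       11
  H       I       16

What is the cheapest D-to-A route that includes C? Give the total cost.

51

Shortest D→C: D → C = 18
Best C to A: C → G → A costing 33
Total via C: 18 + 33 = 51.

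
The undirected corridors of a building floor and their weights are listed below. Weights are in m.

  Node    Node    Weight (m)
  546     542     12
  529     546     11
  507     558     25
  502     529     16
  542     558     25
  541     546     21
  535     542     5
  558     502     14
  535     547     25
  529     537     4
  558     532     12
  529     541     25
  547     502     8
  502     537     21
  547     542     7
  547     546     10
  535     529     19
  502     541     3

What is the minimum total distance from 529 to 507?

Shortest distances from 529:
529: 0
537: 4  (via 529)
546: 11  (via 529)
502: 16  (via 529)
535: 19  (via 529)
541: 19  (via 502)
547: 21  (via 546)
542: 23  (via 546)
558: 30  (via 502)
532: 42  (via 558)
507: 55  (via 558)
Shortest route: 529–502–558–507 = 55 m.

55 m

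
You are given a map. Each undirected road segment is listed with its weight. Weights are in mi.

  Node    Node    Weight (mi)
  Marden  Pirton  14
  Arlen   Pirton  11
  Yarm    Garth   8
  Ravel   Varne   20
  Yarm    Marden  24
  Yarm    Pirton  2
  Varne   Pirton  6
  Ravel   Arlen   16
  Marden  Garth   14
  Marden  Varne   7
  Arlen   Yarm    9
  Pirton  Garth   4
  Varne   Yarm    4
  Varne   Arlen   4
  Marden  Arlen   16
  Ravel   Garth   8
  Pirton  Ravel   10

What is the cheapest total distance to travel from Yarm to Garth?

6 mi

Compare a few routes:
Yarm - Pirton - Garth: 2+4 = 6
Yarm - Garth: 8 = 8
Cheapest is Yarm - Pirton - Garth at 6 mi.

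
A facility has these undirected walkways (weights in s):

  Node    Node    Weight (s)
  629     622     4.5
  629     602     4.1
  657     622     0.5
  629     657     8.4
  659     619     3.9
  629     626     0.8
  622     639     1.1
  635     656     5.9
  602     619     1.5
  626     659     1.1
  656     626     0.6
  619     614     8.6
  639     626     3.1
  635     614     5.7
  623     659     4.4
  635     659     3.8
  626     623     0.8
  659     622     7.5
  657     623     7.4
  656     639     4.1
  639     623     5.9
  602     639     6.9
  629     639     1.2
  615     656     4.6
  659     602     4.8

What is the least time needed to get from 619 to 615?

Compare a few routes:
619 - 602 - 629 - 626 - 656 - 615: 1.5+4.1+0.8+0.6+4.6 = 11.6
619 - 659 - 626 - 656 - 615: 3.9+1.1+0.6+4.6 = 10.2
The minimum is 10.2 s via 619 - 659 - 626 - 656 - 615.

10.2 s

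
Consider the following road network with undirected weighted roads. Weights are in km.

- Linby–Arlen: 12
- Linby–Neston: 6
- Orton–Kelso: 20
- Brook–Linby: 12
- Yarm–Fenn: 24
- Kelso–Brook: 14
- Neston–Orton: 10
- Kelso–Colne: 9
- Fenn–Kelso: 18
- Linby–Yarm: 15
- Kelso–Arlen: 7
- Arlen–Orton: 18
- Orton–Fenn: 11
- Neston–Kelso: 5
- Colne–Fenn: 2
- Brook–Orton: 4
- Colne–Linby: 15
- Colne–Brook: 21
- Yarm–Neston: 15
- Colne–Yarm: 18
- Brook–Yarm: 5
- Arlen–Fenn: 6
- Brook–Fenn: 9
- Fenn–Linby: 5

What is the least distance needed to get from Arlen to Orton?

17 km

Running Dijkstra from Arlen:
Arlen: 0
Fenn: 6  (via Arlen)
Kelso: 7  (via Arlen)
Colne: 8  (via Fenn)
Linby: 11  (via Fenn)
Neston: 12  (via Kelso)
Brook: 15  (via Fenn)
Orton: 17  (via Fenn)
Shortest route: Arlen → Fenn → Orton = 17 km.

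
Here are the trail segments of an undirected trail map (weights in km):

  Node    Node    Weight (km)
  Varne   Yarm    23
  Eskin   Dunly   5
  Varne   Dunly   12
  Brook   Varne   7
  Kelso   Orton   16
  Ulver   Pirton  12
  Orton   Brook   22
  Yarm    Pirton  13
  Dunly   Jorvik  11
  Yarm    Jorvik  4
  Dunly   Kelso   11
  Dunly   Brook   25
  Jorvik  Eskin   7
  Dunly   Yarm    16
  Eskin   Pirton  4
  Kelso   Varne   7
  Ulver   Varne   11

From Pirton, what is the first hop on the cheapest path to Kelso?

Candidate routes:
Pirton → Ulver → Varne → Kelso: 12+11+7 = 30
Pirton → Eskin → Jorvik → Dunly → Kelso: 4+7+11+11 = 33
Pirton → Eskin → Dunly → Kelso: 4+5+11 = 20
Pirton → Eskin → Dunly → Varne → Kelso: 4+5+12+7 = 28
The minimum is 20 km via Pirton → Eskin → Dunly → Kelso.
So from Pirton the first move is to Eskin.

Eskin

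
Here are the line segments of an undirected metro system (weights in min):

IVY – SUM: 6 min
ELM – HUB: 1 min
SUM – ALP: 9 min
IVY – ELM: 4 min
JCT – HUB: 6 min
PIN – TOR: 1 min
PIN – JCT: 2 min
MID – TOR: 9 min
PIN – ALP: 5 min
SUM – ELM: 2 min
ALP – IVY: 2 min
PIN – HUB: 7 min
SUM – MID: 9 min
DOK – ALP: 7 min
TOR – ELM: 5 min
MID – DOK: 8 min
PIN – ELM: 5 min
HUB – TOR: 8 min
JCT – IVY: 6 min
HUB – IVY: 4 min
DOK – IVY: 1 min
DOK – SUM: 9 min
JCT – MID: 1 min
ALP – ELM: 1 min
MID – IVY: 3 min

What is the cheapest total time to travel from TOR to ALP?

Candidate routes:
TOR - PIN - ELM - ALP: 1+5+1 = 7
TOR - HUB - ELM - ALP: 8+1+1 = 10
TOR - PIN - JCT - MID - IVY - ALP: 1+2+1+3+2 = 9
TOR - PIN - ALP: 1+5 = 6
The minimum is 6 min via TOR - PIN - ALP.

6 min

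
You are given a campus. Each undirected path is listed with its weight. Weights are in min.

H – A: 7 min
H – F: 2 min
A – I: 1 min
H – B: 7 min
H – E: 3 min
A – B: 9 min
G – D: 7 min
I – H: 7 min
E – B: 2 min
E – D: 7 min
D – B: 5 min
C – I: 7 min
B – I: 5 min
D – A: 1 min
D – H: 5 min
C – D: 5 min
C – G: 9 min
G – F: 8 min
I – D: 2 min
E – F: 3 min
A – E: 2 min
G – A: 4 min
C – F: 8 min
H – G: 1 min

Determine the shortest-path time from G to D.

5 min

Enumerating some paths:
G - H - D: 1+5 = 6
G - A - D: 4+1 = 5
The minimum is 5 min via G - A - D.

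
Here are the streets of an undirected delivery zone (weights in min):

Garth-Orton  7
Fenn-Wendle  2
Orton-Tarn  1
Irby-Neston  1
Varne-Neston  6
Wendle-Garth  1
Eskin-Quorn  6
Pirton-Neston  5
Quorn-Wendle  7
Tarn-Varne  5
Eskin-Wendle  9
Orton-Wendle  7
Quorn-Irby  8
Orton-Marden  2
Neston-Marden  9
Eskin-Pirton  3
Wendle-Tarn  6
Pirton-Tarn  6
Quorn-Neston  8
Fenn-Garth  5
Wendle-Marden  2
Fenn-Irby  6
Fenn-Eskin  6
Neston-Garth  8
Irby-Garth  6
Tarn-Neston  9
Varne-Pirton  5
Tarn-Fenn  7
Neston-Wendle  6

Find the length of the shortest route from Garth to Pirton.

12 min

Candidate routes:
Garth - Neston - Pirton: 8+5 = 13
Garth - Wendle - Tarn - Pirton: 1+6+6 = 13
Garth - Wendle - Marden - Orton - Tarn - Pirton: 1+2+2+1+6 = 12
Garth - Wendle - Eskin - Pirton: 1+9+3 = 13
Cheapest is Garth - Wendle - Marden - Orton - Tarn - Pirton at 12 min.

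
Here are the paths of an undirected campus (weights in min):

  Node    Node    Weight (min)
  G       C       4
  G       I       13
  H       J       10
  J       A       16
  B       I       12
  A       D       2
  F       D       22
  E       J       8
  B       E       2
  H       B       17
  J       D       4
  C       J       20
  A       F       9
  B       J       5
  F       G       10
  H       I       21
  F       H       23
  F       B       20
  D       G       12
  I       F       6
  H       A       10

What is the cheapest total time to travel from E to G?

Shortest distances from E:
E: 0
B: 2  (via E)
J: 7  (via B)
D: 11  (via J)
A: 13  (via D)
I: 14  (via B)
H: 17  (via J)
F: 20  (via I)
G: 23  (via D)
Shortest route: E → B → J → D → G = 23 min.

23 min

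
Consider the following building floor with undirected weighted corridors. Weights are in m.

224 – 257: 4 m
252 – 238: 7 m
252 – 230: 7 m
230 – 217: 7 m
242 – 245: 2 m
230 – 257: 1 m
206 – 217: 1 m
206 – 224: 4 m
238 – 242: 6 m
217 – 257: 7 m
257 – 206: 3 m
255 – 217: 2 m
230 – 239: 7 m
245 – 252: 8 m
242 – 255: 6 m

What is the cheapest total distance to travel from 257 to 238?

15 m

Running Dijkstra from 257:
257: 0
230: 1  (via 257)
206: 3  (via 257)
217: 4  (via 206)
224: 4  (via 257)
255: 6  (via 217)
252: 8  (via 230)
239: 8  (via 230)
242: 12  (via 255)
245: 14  (via 242)
238: 15  (via 252)
Shortest route: 257–230–252–238 = 15 m.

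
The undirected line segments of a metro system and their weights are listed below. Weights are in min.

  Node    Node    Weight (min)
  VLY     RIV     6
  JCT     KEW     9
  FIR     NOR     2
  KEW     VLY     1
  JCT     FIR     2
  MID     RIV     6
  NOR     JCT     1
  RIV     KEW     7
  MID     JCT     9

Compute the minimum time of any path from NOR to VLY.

Shortest distances from NOR:
NOR: 0
JCT: 1  (via NOR)
FIR: 2  (via NOR)
KEW: 10  (via JCT)
MID: 10  (via JCT)
VLY: 11  (via KEW)
Shortest route: NOR → JCT → KEW → VLY = 11 min.

11 min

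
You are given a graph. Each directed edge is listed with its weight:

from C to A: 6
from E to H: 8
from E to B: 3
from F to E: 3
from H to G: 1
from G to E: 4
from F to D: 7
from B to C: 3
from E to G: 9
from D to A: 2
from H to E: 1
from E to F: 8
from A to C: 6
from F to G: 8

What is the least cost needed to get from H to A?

Compare a few routes:
H - E - B - C - A: 1+3+3+6 = 13
H - G - E - B - C - A: 1+4+3+3+6 = 17
Cheapest is H - E - B - C - A at 13.

13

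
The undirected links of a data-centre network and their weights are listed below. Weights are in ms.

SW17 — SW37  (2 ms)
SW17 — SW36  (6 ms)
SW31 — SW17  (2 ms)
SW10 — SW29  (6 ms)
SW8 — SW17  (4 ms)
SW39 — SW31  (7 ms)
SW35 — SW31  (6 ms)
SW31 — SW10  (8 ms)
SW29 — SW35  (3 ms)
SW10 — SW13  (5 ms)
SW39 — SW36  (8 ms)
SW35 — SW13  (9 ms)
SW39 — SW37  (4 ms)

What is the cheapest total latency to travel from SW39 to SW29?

16 ms

Shortest distances from SW39:
SW39: 0
SW37: 4  (via SW39)
SW17: 6  (via SW37)
SW31: 7  (via SW39)
SW36: 8  (via SW39)
SW8: 10  (via SW17)
SW35: 13  (via SW31)
SW10: 15  (via SW31)
SW29: 16  (via SW35)
Shortest route: SW39–SW31–SW35–SW29 = 16 ms.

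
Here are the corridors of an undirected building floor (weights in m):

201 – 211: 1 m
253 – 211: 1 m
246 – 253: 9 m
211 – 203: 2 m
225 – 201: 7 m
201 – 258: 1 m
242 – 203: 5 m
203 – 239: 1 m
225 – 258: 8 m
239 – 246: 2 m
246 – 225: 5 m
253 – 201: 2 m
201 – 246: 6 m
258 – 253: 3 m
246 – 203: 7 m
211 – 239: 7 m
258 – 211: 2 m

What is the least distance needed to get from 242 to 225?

13 m

Enumerating some paths:
242 → 203 → 211 → 201 → 225: 5+2+1+7 = 15
242 → 203 → 239 → 246 → 225: 5+1+2+5 = 13
242 → 203 → 246 → 225: 5+7+5 = 17
The minimum is 13 m via 242 → 203 → 239 → 246 → 225.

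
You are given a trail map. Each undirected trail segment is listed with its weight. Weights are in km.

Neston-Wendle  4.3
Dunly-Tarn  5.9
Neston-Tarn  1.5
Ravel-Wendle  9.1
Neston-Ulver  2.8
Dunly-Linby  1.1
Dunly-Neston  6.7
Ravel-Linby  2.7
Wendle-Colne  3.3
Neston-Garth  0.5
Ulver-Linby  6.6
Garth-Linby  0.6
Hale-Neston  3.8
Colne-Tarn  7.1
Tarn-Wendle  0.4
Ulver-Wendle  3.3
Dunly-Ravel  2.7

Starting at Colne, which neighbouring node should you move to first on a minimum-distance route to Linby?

Candidate routes:
Colne–Wendle–Neston–Garth–Linby: 3.3+4.3+0.5+0.6 = 8.7
Colne–Tarn–Neston–Garth–Linby: 7.1+1.5+0.5+0.6 = 9.7
Colne–Wendle–Tarn–Neston–Garth–Linby: 3.3+0.4+1.5+0.5+0.6 = 6.3
Colne–Wendle–Ulver–Neston–Garth–Linby: 3.3+3.3+2.8+0.5+0.6 = 10.5
The minimum is 6.3 km via Colne–Wendle–Tarn–Neston–Garth–Linby.
So from Colne the first move is to Wendle.

Wendle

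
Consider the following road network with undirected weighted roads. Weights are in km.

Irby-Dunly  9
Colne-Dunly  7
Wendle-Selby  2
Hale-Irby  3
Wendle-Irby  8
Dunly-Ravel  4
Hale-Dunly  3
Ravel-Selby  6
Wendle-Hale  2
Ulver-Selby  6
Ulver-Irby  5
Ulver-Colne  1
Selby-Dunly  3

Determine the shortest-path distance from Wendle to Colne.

Compare a few routes:
Wendle–Hale–Irby–Ulver–Colne: 2+3+5+1 = 11
Wendle–Selby–Dunly–Colne: 2+3+7 = 12
Wendle–Hale–Dunly–Colne: 2+3+7 = 12
Wendle–Selby–Ulver–Colne: 2+6+1 = 9
The minimum is 9 km via Wendle–Selby–Ulver–Colne.

9 km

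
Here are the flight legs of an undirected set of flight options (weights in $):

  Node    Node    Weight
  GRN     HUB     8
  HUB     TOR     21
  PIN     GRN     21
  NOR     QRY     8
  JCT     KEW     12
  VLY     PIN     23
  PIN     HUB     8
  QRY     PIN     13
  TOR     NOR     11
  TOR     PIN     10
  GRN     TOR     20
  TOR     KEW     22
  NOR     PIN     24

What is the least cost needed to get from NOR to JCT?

$45

Candidate routes:
NOR - QRY - PIN - TOR - KEW - JCT: 8+13+10+22+12 = 65
NOR - QRY - PIN - HUB - TOR - KEW - JCT: 8+13+8+21+22+12 = 84
NOR - TOR - KEW - JCT: 11+22+12 = 45
NOR - PIN - TOR - KEW - JCT: 24+10+22+12 = 68
Cheapest is NOR - TOR - KEW - JCT at $45.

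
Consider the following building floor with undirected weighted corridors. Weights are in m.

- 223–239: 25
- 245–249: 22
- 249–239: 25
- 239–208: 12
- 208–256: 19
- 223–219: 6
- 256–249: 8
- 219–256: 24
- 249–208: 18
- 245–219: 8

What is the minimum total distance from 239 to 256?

Enumerating some paths:
239 → 249 → 256: 25+8 = 33
239 → 208 → 256: 12+19 = 31
Cheapest is 239 → 208 → 256 at 31 m.

31 m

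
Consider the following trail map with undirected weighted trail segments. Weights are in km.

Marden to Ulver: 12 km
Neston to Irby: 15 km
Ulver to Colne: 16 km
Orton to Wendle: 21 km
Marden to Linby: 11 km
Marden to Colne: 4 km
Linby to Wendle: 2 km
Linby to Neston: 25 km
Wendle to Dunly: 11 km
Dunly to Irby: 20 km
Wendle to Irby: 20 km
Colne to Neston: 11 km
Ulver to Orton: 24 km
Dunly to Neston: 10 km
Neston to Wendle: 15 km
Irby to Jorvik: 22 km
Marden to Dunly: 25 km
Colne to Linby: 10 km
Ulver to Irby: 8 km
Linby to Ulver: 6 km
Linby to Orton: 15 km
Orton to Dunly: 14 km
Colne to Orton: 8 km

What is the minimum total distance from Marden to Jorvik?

42 km

Candidate routes:
Marden–Linby–Ulver–Irby–Jorvik: 11+6+8+22 = 47
Marden–Ulver–Irby–Jorvik: 12+8+22 = 42
The minimum is 42 km via Marden–Ulver–Irby–Jorvik.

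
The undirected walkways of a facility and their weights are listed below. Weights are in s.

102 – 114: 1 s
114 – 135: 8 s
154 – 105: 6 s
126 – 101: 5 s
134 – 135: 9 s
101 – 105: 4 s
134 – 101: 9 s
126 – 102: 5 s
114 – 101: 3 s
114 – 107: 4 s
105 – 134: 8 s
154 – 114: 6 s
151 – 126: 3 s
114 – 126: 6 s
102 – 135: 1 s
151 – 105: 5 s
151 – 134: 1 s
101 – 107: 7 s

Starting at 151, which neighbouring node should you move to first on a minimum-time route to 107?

Enumerating some paths:
151 - 126 - 114 - 107: 3+6+4 = 13
151 - 126 - 101 - 114 - 107: 3+5+3+4 = 15
Cheapest is 151 - 126 - 114 - 107 at 13 s.
So from 151 the first move is to 126.

126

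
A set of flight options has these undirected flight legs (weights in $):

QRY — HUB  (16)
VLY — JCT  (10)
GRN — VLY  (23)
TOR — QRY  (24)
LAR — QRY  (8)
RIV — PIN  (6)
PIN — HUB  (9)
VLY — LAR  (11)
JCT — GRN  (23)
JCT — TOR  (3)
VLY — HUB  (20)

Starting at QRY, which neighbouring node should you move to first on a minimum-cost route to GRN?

Candidate routes:
QRY → LAR → VLY → JCT → GRN: 8+11+10+23 = 52
QRY → LAR → VLY → GRN: 8+11+23 = 42
QRY → TOR → JCT → GRN: 24+3+23 = 50
QRY → HUB → VLY → GRN: 16+20+23 = 59
Cheapest is QRY → LAR → VLY → GRN at $42.
So from QRY the first move is to LAR.

LAR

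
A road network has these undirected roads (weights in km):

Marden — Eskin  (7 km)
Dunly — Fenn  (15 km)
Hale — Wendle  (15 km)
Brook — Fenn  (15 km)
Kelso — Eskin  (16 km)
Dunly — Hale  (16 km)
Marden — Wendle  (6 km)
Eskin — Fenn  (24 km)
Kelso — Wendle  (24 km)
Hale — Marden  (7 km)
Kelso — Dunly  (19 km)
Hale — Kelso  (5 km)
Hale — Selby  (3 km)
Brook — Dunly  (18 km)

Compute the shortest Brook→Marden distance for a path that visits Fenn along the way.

Best Brook to Fenn: Brook → Fenn costing 15
Best Fenn to Marden: Fenn → Eskin → Marden costing 31
Total via Fenn: 15 + 31 = 46 km.

46 km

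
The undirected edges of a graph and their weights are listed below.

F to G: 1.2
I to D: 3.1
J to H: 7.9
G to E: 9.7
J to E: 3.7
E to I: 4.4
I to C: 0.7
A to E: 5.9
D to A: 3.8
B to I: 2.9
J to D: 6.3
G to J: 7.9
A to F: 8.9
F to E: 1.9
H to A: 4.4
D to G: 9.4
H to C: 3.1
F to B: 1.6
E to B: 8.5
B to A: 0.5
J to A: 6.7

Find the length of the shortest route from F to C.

5.2

Running Dijkstra from F:
F: 0
G: 1.2  (via F)
B: 1.6  (via F)
E: 1.9  (via F)
A: 2.1  (via B)
I: 4.5  (via B)
C: 5.2  (via I)
Shortest route: F → B → I → C = 5.2.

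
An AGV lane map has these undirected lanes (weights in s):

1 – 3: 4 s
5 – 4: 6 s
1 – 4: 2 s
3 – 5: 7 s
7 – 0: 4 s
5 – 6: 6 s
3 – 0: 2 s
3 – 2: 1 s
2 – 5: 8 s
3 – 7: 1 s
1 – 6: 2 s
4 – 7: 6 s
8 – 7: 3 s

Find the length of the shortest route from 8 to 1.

8 s

Compare a few routes:
8 - 7 - 3 - 1: 3+1+4 = 8
8 - 7 - 4 - 1: 3+6+2 = 11
Cheapest is 8 - 7 - 3 - 1 at 8 s.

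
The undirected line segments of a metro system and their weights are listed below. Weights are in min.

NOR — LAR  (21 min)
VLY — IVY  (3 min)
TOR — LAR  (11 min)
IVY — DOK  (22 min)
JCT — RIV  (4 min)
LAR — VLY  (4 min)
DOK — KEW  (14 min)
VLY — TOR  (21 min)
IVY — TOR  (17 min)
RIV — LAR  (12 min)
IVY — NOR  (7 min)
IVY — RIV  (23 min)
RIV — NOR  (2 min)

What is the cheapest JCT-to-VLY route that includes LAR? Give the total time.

20 min

Best JCT to LAR: JCT–RIV–LAR costing 16
Shortest LAR→VLY: LAR–VLY = 4
Total via LAR: 16 + 4 = 20 min.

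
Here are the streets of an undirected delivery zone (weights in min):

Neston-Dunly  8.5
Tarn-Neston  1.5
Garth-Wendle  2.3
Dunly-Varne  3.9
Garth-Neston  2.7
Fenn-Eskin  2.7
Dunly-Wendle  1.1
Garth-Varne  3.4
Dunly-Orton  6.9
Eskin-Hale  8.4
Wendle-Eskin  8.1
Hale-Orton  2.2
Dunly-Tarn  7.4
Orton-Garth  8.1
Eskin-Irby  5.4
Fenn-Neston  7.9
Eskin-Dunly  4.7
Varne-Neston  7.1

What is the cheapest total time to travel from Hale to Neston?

Shortest distances from Hale:
Hale: 0
Orton: 2.2  (via Hale)
Eskin: 8.4  (via Hale)
Dunly: 9.1  (via Orton)
Wendle: 10.2  (via Dunly)
Garth: 10.3  (via Orton)
Fenn: 11.1  (via Eskin)
Neston: 13  (via Garth)
Shortest route: Hale → Orton → Garth → Neston = 13 min.

13 min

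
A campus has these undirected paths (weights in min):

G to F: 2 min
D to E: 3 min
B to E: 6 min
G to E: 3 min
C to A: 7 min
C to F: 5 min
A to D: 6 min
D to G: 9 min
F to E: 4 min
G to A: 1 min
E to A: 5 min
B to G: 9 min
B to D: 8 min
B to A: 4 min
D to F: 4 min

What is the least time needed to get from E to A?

4 min

Enumerating some paths:
E → A: 5 = 5
E → G → A: 3+1 = 4
The minimum is 4 min via E → G → A.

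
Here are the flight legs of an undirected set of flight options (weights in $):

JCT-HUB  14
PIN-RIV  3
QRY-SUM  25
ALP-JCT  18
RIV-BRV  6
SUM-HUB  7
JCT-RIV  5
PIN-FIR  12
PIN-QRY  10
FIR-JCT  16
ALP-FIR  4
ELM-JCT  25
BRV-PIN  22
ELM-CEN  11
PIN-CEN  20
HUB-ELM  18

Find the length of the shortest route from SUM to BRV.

Compare a few routes:
SUM–QRY–PIN–RIV–BRV: 25+10+3+6 = 44
SUM–HUB–JCT–RIV–PIN–BRV: 7+14+5+3+22 = 51
SUM–HUB–JCT–RIV–BRV: 7+14+5+6 = 32
The minimum is $32 via SUM–HUB–JCT–RIV–BRV.

$32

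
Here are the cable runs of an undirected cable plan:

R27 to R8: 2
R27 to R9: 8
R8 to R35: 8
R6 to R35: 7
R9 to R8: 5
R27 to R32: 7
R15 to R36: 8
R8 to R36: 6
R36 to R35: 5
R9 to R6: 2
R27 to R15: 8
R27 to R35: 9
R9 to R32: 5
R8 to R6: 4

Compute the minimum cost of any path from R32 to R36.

Settle nodes by increasing distance from R32:
R32: 0
R9: 5  (via R32)
R27: 7  (via R32)
R6: 7  (via R9)
R8: 9  (via R27)
R35: 14  (via R6)
R15: 15  (via R27)
R36: 15  (via R8)
Shortest route: R32 → R27 → R8 → R36 = 15.

15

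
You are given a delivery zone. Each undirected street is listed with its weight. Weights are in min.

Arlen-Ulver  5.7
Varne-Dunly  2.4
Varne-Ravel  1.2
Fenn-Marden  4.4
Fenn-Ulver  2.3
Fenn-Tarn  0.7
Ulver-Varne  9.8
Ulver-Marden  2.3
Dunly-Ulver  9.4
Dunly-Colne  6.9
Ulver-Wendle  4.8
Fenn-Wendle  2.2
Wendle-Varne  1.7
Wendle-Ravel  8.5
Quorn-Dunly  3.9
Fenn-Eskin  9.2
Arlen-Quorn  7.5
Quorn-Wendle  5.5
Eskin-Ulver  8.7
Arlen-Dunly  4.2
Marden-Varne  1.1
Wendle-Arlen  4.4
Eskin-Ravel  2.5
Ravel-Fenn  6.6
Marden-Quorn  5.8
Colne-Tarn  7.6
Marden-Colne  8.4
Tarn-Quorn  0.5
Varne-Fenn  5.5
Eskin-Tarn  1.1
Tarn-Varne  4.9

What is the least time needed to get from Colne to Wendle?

10.5 min

Enumerating some paths:
Colne–Tarn–Fenn–Wendle: 7.6+0.7+2.2 = 10.5
Colne–Dunly–Varne–Wendle: 6.9+2.4+1.7 = 11
Colne–Marden–Varne–Wendle: 8.4+1.1+1.7 = 11.2
The minimum is 10.5 min via Colne–Tarn–Fenn–Wendle.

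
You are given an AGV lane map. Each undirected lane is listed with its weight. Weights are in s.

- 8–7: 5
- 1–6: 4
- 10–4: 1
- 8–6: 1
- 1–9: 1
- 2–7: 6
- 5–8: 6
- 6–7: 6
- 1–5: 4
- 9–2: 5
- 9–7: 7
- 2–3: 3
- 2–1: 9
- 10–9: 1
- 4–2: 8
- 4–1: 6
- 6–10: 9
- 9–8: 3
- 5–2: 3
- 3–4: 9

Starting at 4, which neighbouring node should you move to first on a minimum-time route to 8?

Candidate routes:
4 → 10 → 9 → 1 → 6 → 8: 1+1+1+4+1 = 8
4 → 10 → 9 → 8: 1+1+3 = 5
4 → 1 → 6 → 8: 6+4+1 = 11
4 → 1 → 9 → 8: 6+1+3 = 10
Cheapest is 4 → 10 → 9 → 8 at 5 s.
So from 4 the first move is to 10.

10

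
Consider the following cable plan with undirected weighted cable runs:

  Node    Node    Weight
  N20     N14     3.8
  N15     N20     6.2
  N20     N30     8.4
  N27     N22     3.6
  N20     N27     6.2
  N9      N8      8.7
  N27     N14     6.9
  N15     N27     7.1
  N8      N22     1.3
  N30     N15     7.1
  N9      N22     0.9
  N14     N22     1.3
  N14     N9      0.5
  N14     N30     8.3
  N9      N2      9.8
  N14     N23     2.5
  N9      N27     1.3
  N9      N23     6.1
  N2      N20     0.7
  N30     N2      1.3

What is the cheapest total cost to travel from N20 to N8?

Candidate routes:
N20–N14–N9–N22–N8: 3.8+0.5+0.9+1.3 = 6.5
N20–N14–N22–N8: 3.8+1.3+1.3 = 6.4
N20–N27–N9–N22–N8: 6.2+1.3+0.9+1.3 = 9.7
N20–N14–N9–N27–N22–N8: 3.8+0.5+1.3+3.6+1.3 = 10.5
Cheapest is N20–N14–N22–N8 at 6.4.

6.4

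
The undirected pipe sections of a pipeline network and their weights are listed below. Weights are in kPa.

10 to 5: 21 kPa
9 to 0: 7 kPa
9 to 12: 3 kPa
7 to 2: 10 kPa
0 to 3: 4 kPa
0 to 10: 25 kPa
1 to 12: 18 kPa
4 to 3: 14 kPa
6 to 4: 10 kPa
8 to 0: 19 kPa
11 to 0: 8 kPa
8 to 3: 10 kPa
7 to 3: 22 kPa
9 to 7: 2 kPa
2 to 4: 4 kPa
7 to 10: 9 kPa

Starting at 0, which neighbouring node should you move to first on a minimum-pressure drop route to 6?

Compare a few routes:
0 - 9 - 7 - 2 - 4 - 6: 7+2+10+4+10 = 33
0 - 8 - 3 - 4 - 6: 19+10+14+10 = 53
0 - 3 - 7 - 2 - 4 - 6: 4+22+10+4+10 = 50
0 - 3 - 4 - 6: 4+14+10 = 28
Cheapest is 0 - 3 - 4 - 6 at 28 kPa.
So from 0 the first move is to 3.

3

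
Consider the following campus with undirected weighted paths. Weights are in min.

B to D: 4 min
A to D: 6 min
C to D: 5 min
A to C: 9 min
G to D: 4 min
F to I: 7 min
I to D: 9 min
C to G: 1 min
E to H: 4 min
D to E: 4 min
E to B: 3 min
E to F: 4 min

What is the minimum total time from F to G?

12 min

Enumerating some paths:
F - E - B - D - G: 4+3+4+4 = 15
F - E - D - C - G: 4+4+5+1 = 14
F - E - D - G: 4+4+4 = 12
The minimum is 12 min via F - E - D - G.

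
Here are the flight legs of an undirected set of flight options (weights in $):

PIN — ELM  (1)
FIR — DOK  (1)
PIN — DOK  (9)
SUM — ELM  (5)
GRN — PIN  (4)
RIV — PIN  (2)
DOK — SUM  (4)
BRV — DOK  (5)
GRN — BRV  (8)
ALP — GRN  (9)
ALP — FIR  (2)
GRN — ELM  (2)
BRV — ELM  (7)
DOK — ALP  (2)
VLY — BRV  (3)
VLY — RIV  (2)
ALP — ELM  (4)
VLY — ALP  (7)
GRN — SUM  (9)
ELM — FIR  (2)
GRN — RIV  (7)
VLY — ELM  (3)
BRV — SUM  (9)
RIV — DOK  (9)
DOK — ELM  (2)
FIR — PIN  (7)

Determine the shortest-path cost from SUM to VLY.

Candidate routes:
SUM - DOK - FIR - ELM - VLY: 4+1+2+3 = 10
SUM - ELM - VLY: 5+3 = 8
SUM - DOK - ELM - VLY: 4+2+3 = 9
SUM - ELM - PIN - RIV - VLY: 5+1+2+2 = 10
The minimum is $8 via SUM - ELM - VLY.

$8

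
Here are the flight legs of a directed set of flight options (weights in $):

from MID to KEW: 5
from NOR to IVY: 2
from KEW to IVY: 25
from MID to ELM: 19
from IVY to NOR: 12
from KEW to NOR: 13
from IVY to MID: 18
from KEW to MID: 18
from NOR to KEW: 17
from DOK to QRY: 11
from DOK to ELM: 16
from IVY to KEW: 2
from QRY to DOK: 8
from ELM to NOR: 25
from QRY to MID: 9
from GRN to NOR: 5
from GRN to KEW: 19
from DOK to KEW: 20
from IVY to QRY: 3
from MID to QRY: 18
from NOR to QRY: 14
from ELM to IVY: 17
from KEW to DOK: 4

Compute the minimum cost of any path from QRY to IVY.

Enumerating some paths:
QRY - MID - KEW - IVY: 9+5+25 = 39
QRY - DOK - ELM - IVY: 8+16+17 = 41
QRY - MID - KEW - NOR - IVY: 9+5+13+2 = 29
QRY - DOK - KEW - NOR - IVY: 8+20+13+2 = 43
Cheapest is QRY - MID - KEW - NOR - IVY at $29.

$29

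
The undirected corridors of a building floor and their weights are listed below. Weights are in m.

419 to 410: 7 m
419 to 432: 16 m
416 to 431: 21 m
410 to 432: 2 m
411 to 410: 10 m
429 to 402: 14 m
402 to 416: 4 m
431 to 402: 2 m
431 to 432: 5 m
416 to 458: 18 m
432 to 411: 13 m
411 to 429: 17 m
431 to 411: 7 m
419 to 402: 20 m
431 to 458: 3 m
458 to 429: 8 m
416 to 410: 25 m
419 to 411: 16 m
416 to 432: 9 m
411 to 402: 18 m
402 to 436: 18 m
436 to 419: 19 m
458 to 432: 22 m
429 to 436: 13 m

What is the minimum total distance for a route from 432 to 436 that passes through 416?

Shortest 432→416: 432–416 = 9
Best 416 to 436: 416–402–436 costing 22
Total via 416: 9 + 22 = 31 m.

31 m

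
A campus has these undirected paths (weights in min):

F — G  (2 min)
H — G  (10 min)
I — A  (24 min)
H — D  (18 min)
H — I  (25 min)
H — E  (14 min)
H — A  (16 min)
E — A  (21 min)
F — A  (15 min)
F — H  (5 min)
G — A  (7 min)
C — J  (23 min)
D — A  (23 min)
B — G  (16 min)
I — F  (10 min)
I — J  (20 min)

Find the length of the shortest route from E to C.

72 min

Settle nodes by increasing distance from E:
E: 0
H: 14  (via E)
F: 19  (via H)
A: 21  (via E)
G: 21  (via F)
I: 29  (via F)
D: 32  (via H)
B: 37  (via G)
J: 49  (via I)
C: 72  (via J)
Shortest route: E–H–F–I–J–C = 72 min.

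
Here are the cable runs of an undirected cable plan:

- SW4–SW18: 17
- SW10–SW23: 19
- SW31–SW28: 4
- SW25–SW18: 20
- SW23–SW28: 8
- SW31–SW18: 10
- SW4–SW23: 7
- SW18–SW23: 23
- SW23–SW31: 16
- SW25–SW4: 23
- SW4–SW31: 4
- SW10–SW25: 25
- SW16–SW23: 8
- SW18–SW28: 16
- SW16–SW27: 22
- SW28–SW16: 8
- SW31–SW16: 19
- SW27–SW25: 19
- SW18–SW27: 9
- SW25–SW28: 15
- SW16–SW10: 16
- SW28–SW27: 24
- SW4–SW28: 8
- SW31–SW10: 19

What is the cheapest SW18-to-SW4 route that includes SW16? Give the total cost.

Shortest SW18→SW16: SW18 → SW31 → SW28 → SW16 = 22
Shortest SW16→SW4: SW16 → SW23 → SW4 = 15
Total via SW16: 22 + 15 = 37.

37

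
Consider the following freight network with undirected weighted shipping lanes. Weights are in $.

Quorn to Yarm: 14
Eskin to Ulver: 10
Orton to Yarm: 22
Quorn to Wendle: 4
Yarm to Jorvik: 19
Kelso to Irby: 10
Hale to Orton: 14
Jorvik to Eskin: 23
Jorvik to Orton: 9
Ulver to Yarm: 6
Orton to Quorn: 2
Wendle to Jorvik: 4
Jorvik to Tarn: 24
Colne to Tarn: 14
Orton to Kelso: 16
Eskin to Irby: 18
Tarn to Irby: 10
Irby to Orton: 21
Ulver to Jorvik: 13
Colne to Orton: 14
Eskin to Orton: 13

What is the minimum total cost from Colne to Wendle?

$20

Settle nodes by increasing distance from Colne:
Colne: 0
Orton: 14  (via Colne)
Tarn: 14  (via Colne)
Quorn: 16  (via Orton)
Wendle: 20  (via Quorn)
Shortest route: Colne–Orton–Quorn–Wendle = $20.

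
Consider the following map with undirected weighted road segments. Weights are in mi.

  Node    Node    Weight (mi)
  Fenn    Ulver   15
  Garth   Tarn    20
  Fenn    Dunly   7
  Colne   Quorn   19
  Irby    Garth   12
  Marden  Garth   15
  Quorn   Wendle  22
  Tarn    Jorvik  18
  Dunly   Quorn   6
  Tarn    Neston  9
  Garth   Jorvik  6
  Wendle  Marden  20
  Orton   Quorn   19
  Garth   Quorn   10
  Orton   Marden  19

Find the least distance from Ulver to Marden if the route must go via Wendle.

70 mi

Best Ulver to Wendle: Ulver → Fenn → Dunly → Quorn → Wendle costing 50
Best Wendle to Marden: Wendle → Marden costing 20
Total via Wendle: 50 + 20 = 70 mi.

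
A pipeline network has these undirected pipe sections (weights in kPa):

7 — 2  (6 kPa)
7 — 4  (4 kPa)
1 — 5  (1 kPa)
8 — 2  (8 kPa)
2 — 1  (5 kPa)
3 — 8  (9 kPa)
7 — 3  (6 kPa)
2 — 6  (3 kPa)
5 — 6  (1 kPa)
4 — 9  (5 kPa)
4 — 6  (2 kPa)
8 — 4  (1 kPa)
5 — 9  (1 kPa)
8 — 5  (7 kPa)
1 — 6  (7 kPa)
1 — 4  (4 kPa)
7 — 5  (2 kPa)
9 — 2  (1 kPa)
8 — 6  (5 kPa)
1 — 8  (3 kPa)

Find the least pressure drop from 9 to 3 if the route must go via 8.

Shortest 9→8: 9–5–1–8 = 5
Shortest 8→3: 8–3 = 9
Total via 8: 5 + 9 = 14 kPa.

14 kPa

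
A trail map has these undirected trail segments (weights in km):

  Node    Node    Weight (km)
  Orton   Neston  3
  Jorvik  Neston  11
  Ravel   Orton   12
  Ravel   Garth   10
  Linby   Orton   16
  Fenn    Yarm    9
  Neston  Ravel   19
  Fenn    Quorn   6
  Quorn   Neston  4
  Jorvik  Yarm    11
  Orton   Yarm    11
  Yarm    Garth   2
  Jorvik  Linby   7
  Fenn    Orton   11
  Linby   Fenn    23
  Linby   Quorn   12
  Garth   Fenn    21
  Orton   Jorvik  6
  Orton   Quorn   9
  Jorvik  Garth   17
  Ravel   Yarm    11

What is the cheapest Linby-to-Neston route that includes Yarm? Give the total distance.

Best Linby to Yarm: Linby–Jorvik–Yarm costing 18
Shortest Yarm→Neston: Yarm–Orton–Neston = 14
Total via Yarm: 18 + 14 = 32 km.

32 km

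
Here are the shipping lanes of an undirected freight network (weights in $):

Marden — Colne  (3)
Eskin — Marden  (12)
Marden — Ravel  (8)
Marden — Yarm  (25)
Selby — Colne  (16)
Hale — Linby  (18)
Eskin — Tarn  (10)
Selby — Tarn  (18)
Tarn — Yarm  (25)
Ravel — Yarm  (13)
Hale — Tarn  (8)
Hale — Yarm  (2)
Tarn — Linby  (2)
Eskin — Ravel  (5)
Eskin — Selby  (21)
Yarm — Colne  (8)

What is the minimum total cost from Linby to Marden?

$23

Candidate routes:
Linby - Hale - Yarm - Colne - Marden: 18+2+8+3 = 31
Linby - Tarn - Eskin - Ravel - Marden: 2+10+5+8 = 25
Linby - Tarn - Hale - Yarm - Colne - Marden: 2+8+2+8+3 = 23
Linby - Tarn - Eskin - Marden: 2+10+12 = 24
Cheapest is Linby - Tarn - Hale - Yarm - Colne - Marden at $23.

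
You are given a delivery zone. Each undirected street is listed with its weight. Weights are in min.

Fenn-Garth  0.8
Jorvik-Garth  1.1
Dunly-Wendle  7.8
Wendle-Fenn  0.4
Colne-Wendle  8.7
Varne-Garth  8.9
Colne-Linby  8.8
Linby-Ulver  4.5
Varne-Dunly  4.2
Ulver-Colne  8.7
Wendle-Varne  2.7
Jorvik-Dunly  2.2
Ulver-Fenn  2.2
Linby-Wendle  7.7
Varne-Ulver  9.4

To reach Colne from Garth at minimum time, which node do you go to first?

Fenn

Enumerating some paths:
Garth–Fenn–Ulver–Colne: 0.8+2.2+8.7 = 11.7
Garth–Fenn–Wendle–Colne: 0.8+0.4+8.7 = 9.9
The minimum is 9.9 min via Garth–Fenn–Wendle–Colne.
So from Garth the first move is to Fenn.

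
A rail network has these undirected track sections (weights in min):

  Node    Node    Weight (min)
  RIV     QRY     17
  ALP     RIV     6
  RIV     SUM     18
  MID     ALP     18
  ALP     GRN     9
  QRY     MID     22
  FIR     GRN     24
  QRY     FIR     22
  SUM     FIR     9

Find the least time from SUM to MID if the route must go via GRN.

Best SUM to GRN: SUM–FIR–GRN costing 33
Shortest GRN→MID: GRN–ALP–MID = 27
Total via GRN: 33 + 27 = 60 min.

60 min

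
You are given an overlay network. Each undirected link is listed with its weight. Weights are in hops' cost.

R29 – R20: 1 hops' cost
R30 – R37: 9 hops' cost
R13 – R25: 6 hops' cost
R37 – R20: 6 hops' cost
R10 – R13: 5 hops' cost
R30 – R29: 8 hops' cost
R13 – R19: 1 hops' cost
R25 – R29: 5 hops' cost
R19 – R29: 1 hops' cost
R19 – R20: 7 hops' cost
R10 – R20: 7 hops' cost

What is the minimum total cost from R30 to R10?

15 hops' cost

Running Dijkstra from R30:
R30: 0
R29: 8  (via R30)
R37: 9  (via R30)
R19: 9  (via R29)
R20: 9  (via R29)
R13: 10  (via R19)
R25: 13  (via R29)
R10: 15  (via R13)
Shortest route: R30 → R29 → R19 → R13 → R10 = 15 hops' cost.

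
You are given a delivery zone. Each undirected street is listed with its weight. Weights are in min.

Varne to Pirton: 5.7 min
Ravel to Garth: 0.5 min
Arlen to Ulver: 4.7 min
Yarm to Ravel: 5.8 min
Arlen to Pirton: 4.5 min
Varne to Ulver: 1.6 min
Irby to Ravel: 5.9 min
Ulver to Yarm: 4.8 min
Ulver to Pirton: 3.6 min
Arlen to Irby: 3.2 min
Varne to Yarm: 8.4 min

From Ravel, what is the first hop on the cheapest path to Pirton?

Irby

Compare a few routes:
Ravel–Irby–Arlen–Pirton: 5.9+3.2+4.5 = 13.6
Ravel–Irby–Arlen–Ulver–Pirton: 5.9+3.2+4.7+3.6 = 17.4
Ravel–Yarm–Ulver–Pirton: 5.8+4.8+3.6 = 14.2
Cheapest is Ravel–Irby–Arlen–Pirton at 13.6 min.
So from Ravel the first move is to Irby.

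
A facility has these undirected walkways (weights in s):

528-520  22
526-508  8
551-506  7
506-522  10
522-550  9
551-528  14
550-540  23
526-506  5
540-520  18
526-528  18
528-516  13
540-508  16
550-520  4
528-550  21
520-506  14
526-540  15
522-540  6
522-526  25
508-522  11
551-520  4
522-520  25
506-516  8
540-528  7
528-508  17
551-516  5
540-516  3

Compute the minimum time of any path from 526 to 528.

18 s

Settle nodes by increasing distance from 526:
526: 0
506: 5  (via 526)
508: 8  (via 526)
551: 12  (via 506)
516: 13  (via 506)
522: 15  (via 506)
540: 15  (via 526)
520: 16  (via 551)
528: 18  (via 526)
Shortest route: 526 → 528 = 18 s.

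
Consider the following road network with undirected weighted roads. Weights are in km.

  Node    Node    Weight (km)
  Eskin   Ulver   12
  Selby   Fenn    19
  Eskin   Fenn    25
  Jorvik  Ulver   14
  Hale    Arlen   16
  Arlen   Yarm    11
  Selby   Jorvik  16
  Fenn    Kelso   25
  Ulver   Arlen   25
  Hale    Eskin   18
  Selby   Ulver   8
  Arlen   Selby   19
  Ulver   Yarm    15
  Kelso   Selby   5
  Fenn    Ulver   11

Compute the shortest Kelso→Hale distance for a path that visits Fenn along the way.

Shortest Kelso→Fenn: Kelso–Selby–Fenn = 24
Shortest Fenn→Hale: Fenn–Ulver–Eskin–Hale = 41
Total via Fenn: 24 + 41 = 65 km.

65 km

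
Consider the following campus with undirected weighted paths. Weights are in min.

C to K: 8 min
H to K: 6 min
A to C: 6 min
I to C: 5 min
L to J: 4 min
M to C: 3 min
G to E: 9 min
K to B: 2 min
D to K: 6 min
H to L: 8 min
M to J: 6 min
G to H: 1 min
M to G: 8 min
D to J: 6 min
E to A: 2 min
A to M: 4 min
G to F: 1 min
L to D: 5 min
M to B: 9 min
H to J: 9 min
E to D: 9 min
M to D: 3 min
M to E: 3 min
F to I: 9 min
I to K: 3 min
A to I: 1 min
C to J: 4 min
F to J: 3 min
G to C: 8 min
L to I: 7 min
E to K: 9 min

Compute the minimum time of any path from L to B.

Shortest distances from L:
L: 0
J: 4  (via L)
D: 5  (via L)
F: 7  (via J)
I: 7  (via L)
A: 8  (via I)
C: 8  (via J)
G: 8  (via F)
H: 8  (via L)
M: 8  (via D)
E: 10  (via A)
K: 10  (via I)
B: 12  (via K)
Shortest route: L → I → K → B = 12 min.

12 min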